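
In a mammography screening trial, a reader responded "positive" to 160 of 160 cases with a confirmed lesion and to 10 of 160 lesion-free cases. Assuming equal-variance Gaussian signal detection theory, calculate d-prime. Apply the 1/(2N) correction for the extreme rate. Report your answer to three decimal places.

The hit rate is 160/160 = 1, so apply the 1/(2N) correction: H → 1 − 1/(2·160) = 0.99687.
z(H) = z(0.99687) = 2.7338
z(FA) = z(0.06250) = -1.5341
d' = 2.7338 − (-1.5341) = 4.2679

d-prime = 4.268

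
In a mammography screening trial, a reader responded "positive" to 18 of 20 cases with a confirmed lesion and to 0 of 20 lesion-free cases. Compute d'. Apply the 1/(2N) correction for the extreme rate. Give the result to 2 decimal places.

The false-alarm rate is 0/20 = 0, so apply the 1/(2N) correction: FA → 1/(2·20) = 0.02500.
z(H) = z(0.90000) = 1.282
z(FA) = z(0.02500) = -1.960
d' = 1.282 − (-1.960) = 3.242

d' = 3.24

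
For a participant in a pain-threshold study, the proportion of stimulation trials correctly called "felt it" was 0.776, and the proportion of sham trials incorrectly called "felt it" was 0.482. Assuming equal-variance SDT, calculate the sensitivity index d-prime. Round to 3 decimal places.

z(0.776) = 0.7588, z(0.482) = -0.0451
d' = z(H) − z(FA) = 0.7588 − (-0.0451) = 0.8039

d-prime = 0.804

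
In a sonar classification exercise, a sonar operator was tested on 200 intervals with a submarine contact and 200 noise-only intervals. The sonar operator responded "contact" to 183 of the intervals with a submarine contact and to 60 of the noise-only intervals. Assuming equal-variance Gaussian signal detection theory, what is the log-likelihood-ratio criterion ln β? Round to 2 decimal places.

ln β = -0.80

H = 183/200 = 0.9150
FA = 60/200 = 0.3000
Φ⁻¹(H) = 1.372
Φ⁻¹(FA) = -0.524
ln β = −½·[z(H)² − z(FA)²] = −0.5 × (1.882 − 0.275) = -0.8035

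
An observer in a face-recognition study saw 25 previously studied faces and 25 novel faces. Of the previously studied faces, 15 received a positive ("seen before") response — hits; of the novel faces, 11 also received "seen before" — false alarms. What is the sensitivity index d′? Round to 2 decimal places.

H = 15/25 = 0.6000
FA = 11/25 = 0.4400
z(H) = z(0.6000) = 0.253
z(FA) = z(0.4400) = -0.151
d' = z(H) − z(FA) = 0.253 − (-0.151) = 0.404

d′ = 0.40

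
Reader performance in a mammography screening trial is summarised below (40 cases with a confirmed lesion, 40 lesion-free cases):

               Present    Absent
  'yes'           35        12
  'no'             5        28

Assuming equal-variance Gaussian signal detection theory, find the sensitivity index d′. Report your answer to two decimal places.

H = 35/40 = 0.8750
FA = 12/40 = 0.3000
Φ⁻¹(H) = Φ⁻¹(0.8750) = 1.1503
Φ⁻¹(FA) = Φ⁻¹(0.3000) = -0.5244
d' = z(H) − z(FA) = 1.1503 − (-0.5244) = 1.6747

d′ = 1.67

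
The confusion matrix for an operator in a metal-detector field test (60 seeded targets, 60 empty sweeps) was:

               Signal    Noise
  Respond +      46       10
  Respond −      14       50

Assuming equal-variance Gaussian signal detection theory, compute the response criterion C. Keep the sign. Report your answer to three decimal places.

C = 0.120

H = 46/60 = 0.7667
FA = 10/60 = 0.1667
z(H) = z(0.7667) = 0.7280
z(FA) = z(0.1667) = -0.9673
c = −½·[z(H) + z(FA)] = −0.5 × (0.7280 + (-0.9673)) = 0.11965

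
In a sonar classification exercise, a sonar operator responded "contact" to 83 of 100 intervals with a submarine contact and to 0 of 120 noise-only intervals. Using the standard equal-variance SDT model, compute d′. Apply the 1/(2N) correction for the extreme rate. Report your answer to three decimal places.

d′ = 3.592

The false-alarm rate is 0/120 = 0, so apply the 1/(2N) correction: FA → 1/(2·120) = 0.00417.
z(H) = z(0.83000) = 0.9542
z(FA) = z(0.00417) = -2.6380
d' = 0.9542 − (-2.6380) = 3.5922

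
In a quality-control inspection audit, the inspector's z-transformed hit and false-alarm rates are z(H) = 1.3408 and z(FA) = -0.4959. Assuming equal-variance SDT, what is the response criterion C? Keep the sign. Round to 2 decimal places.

c = −½·[z(H) + z(FA)] = −½·(1.3408 + (-0.4959)) = -0.42245

C = -0.42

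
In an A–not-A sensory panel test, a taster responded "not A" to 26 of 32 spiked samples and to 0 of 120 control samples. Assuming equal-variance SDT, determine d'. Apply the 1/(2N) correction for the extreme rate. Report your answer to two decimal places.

The false-alarm rate is 0/120 = 0, so apply the 1/(2N) correction: FA → 1/(2·120) = 0.00417.
z(H) = z(0.81250) = 0.887
z(FA) = z(0.00417) = -2.638
d' = 0.887 − (-2.638) = 3.525

d' = 3.53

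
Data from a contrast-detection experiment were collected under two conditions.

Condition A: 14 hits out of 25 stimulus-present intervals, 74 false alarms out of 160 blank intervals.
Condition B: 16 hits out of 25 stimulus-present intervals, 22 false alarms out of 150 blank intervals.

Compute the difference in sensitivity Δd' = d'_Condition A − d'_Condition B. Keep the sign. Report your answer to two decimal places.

Δd' = -1.16

Condition A: z(0.5600) = 0.151, z(0.4625) = -0.094, d' = 0.245
Condition B: z(0.6400) = 0.358, z(0.1467) = -1.051, d' = 1.409
Δd' = d'_Condition A − d'_Condition B = 0.245 − 1.409 = -1.164
Condition B has the higher sensitivity.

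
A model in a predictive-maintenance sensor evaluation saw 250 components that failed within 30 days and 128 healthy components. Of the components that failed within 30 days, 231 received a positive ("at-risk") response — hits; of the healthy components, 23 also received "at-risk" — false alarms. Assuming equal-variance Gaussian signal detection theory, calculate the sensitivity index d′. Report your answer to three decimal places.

d′ = 2.349

H = 231/250 = 0.9240
FA = 23/128 = 0.1797
z(0.9240) = 1.4325, z(0.1797) = -0.9165
d' = z(H) − z(FA) = 1.4325 − (-0.9165) = 2.3490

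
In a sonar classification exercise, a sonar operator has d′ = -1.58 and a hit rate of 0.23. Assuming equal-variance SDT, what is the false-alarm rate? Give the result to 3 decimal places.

false-alarm rate = 0.800

z(hit rate) = z(0.23) = -0.7388
z(FA) = z(H) − d' = -0.7388 − (-1.58) = 0.8412
false-alarm rate = Φ(0.8412) = 0.7999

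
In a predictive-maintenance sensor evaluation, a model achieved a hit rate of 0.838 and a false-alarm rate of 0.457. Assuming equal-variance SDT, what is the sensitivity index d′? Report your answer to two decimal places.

z(0.838) = 0.986, z(0.457) = -0.108
d' = z(H) − z(FA) = 0.986 − (-0.108) = 1.094

d′ = 1.09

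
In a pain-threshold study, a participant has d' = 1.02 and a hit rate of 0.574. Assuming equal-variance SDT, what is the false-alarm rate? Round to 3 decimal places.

z(hit rate) = z(0.574) = 0.1866
z(FA) = z(H) − d' = 0.1866 − 1.02 = -0.8334
false-alarm rate = Φ(-0.8334) = 0.2023

false-alarm rate = 0.202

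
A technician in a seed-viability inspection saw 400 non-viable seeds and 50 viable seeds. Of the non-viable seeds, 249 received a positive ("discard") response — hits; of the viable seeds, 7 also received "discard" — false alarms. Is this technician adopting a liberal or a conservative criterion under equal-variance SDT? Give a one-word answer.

z(H) = 0.312, z(FA) = -1.080
c = −½·(z(H) + z(FA)) = 0.384
c > 0 → conservative criterion (biased toward responding “no”).

conservative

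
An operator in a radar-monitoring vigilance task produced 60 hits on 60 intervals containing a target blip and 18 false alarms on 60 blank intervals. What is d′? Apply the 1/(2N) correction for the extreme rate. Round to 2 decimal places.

The hit rate is 60/60 = 1, so apply the 1/(2N) correction: H → 1 − 1/(2·60) = 0.99167.
z(H) = z(0.99167) = 2.394
z(FA) = z(0.30000) = -0.524
d' = 2.394 − (-0.524) = 2.918

d′ = 2.92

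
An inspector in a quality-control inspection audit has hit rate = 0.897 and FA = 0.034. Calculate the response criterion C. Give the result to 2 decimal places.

z(H) = z(0.897) = 1.265
z(FA) = z(0.034) = -1.825
c = −½·[z(H) + z(FA)] = −0.5 × (1.265 + (-1.825)) = 0.280

C = 0.28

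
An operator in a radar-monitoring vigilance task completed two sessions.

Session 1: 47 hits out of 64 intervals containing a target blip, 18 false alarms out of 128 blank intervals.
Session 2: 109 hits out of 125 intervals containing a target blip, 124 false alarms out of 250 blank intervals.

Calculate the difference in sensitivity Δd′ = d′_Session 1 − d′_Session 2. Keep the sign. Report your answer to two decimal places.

Δd′ = 0.56

Session 1: z(0.7344) = 0.626, z(0.1406) = -1.078, d' = 1.704
Session 2: z(0.8720) = 1.136, z(0.4960) = -0.010, d' = 1.146
Δd' = d'_Session 1 − d'_Session 2 = 1.704 − 1.146 = 0.558
Session 1 has the higher sensitivity.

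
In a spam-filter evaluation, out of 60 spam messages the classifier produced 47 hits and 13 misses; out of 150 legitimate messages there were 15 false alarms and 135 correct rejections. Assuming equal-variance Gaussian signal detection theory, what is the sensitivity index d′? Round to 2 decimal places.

H = 47/60 = 0.7833
FA = 15/150 = 0.1000
Φ⁻¹(0.7833) = 0.783, Φ⁻¹(0.1000) = -1.282
d' = z(H) − z(FA) = 0.783 − (-1.282) = 2.065

d′ = 2.07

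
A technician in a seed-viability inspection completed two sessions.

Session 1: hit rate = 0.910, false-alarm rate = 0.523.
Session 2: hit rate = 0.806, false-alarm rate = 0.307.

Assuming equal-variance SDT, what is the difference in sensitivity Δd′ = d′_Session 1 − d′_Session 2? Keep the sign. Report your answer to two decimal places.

Δd′ = -0.08

Session 1: z(0.910) = 1.341, z(0.523) = 0.058, d' = 1.283
Session 2: z(0.806) = 0.863, z(0.307) = -0.504, d' = 1.367
Δd' = d'_Session 1 − d'_Session 2 = 1.283 − 1.367 = -0.084
Session 2 has the higher sensitivity.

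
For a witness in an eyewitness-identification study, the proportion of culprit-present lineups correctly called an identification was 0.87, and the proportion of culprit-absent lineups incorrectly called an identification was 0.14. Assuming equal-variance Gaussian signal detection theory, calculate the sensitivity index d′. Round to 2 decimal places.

z(0.87) = 1.1264, z(0.14) = -1.0803
d' = z(H) − z(FA) = 1.1264 − (-1.0803) = 2.2067

d′ = 2.21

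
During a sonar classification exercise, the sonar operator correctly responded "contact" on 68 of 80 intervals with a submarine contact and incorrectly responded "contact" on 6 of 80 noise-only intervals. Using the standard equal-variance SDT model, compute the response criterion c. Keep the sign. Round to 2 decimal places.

c = 0.20

H = 68/80 = 0.8500
FA = 6/80 = 0.0750
z(H) = 1.0364
z(FA) = -1.4395
c = −½·[z(H) + z(FA)] = −0.5 × (1.0364 + (-1.4395)) = 0.20155
c > 0: the sonar operator has a conservative response bias.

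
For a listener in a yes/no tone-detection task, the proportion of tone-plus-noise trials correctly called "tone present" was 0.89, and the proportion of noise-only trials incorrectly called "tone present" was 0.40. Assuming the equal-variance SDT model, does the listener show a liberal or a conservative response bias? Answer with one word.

z(H) = 1.227, z(FA) = -0.253
c = −½·(z(H) + z(FA)) = -0.487
c < 0 → liberal criterion (biased toward responding “yes”).

liberal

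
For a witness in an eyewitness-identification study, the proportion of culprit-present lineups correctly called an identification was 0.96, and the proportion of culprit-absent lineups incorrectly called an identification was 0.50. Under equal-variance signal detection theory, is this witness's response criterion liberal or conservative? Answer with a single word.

z(H) = 1.751, z(FA) = 0.000
c = −½·(z(H) + z(FA)) = -0.8755
c < 0 → liberal criterion (biased toward responding “yes”).

liberal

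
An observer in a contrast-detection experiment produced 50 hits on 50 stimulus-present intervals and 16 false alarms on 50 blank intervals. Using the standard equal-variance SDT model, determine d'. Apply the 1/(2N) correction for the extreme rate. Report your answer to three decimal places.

The hit rate is 50/50 = 1, so apply the 1/(2N) correction: H → 1 − 1/(2·50) = 0.99000.
z(H) = z(0.99000) = 2.3263
z(FA) = z(0.32000) = -0.4677
d' = 2.3263 − (-0.4677) = 2.7940

d' = 2.794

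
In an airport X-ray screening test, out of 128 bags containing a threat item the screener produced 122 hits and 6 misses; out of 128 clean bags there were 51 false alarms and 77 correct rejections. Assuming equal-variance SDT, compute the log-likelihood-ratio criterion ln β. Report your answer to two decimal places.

H = 122/128 = 0.9531
FA = 51/128 = 0.3984
z(H) = z(0.9531) = 1.676
z(FA) = z(0.3984) = -0.257
ln β = −½·[z(H)² − z(FA)²] = −0.5 × (2.809 − 0.066) = -1.3715

ln β = -1.37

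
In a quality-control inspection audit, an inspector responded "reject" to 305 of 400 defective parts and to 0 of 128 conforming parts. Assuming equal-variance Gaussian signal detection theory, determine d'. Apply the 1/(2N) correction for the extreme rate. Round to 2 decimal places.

The false-alarm rate is 0/128 = 0, so apply the 1/(2N) correction: FA → 1/(2·128) = 0.00391.
z(H) = z(0.76250) = 0.714
z(FA) = z(0.00391) = -2.660
d' = 0.714 − (-2.660) = 3.374

d' = 3.37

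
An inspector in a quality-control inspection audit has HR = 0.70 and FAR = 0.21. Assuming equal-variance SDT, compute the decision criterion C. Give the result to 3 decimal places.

Φ⁻¹(H) = 0.5244
Φ⁻¹(FA) = -0.8064
c = −½·[z(H) + z(FA)] = −0.5 × (0.5244 + (-0.8064)) = 0.1410
c > 0: the inspector has a conservative response bias.

C = 0.141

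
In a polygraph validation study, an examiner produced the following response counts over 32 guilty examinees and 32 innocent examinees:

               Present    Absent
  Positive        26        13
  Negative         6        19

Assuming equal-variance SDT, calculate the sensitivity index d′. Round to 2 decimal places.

H = 26/32 = 0.8125
FA = 13/32 = 0.4062
z(H) = z(0.8125) = 0.8871
z(FA) = z(0.4062) = -0.2373
d' = z(H) − z(FA) = 0.8871 − (-0.2373) = 1.1244

d′ = 1.12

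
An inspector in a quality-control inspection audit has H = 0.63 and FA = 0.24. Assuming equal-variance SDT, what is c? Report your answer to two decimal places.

Φ⁻¹(H) = Φ⁻¹(0.63) = 0.332
Φ⁻¹(FA) = Φ⁻¹(0.24) = -0.706
c = −½·[z(H) + z(FA)] = −0.5 × (0.332 + (-0.706)) = 0.187
c > 0: the inspector has a conservative response bias.

c = 0.19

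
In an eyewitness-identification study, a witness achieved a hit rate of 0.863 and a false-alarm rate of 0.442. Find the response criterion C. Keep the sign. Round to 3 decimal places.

z(H) = z(0.863) = 1.0939
z(FA) = z(0.442) = -0.1459
c = −½·[z(H) + z(FA)] = −0.5 × (1.0939 + (-0.1459)) = -0.4740
c < 0: the witness has a liberal response bias.

C = -0.474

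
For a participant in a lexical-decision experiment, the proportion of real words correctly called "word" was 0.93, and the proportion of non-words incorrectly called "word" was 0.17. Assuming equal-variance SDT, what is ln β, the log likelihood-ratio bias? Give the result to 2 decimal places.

ln β = -0.63

z(H) = 1.476
z(FA) = -0.954
ln β = −½·[z(H)² − z(FA)²] = −0.5 × (2.179 − 0.910) = -0.6345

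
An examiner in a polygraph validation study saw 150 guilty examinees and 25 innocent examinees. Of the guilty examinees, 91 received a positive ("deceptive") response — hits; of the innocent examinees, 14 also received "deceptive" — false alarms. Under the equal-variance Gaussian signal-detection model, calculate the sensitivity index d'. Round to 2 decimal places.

d' = 0.12

H = 91/150 = 0.6067
FA = 14/25 = 0.5600
z(H) = z(0.6067) = 0.271
z(FA) = z(0.5600) = 0.151
d' = z(H) − z(FA) = 0.271 − 0.151 = 0.120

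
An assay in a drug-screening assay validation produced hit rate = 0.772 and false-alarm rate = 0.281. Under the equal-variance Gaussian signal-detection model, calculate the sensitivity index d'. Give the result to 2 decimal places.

d' = 1.33

Φ⁻¹(H) = Φ⁻¹(0.772) = 0.745
Φ⁻¹(FA) = Φ⁻¹(0.281) = -0.580
d' = z(H) − z(FA) = 0.745 − (-0.580) = 1.325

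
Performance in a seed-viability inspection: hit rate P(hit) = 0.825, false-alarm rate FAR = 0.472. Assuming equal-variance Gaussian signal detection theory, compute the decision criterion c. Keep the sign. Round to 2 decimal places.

c = -0.43

z(0.825) = 0.9346, z(0.472) = -0.0702
c = −½·[z(H) + z(FA)] = −0.5 × (0.9346 + (-0.0702)) = -0.4322
c < 0: the technician has a liberal response bias.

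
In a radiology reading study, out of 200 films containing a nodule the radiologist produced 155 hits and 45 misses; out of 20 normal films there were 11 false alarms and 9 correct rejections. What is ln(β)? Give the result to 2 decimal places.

ln β = -0.28

H = 155/200 = 0.7750
FA = 11/20 = 0.5500
z(0.7750) = 0.755, z(0.5500) = 0.126
ln β = −½·[z(H)² − z(FA)²] = −0.5 × (0.570 − 0.016) = -0.277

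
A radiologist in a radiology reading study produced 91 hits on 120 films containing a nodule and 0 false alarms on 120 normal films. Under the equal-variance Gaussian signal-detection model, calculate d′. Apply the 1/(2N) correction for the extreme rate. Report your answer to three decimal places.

d′ = 3.339

The false-alarm rate is 0/120 = 0, so apply the 1/(2N) correction: FA → 1/(2·120) = 0.00417.
z(H) = z(0.75833) = 0.7009
z(FA) = z(0.00417) = -2.6380
d' = 0.7009 − (-2.6380) = 3.3389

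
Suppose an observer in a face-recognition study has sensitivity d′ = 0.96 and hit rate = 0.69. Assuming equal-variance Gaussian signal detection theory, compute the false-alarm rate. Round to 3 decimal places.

z(hit rate) = z(0.69) = 0.4959
z(FA) = z(H) − d' = 0.4959 − 0.96 = -0.4641
false-alarm rate = Φ(-0.4641) = 0.3213

false-alarm rate = 0.321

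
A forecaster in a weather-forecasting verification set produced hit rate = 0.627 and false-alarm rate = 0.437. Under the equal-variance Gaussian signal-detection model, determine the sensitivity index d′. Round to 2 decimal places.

z(H) = z(0.627) = 0.3239
z(FA) = z(0.437) = -0.1586
d' = z(H) − z(FA) = 0.3239 − (-0.1586) = 0.4825

d′ = 0.48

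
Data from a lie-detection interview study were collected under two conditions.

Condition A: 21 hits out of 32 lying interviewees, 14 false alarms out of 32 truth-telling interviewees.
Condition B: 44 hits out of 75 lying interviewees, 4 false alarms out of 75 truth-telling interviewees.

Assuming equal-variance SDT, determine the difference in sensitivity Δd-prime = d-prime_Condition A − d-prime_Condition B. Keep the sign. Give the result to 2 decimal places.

Δd-prime = -1.27

Condition A: z(0.6562) = 0.402, z(0.4375) = -0.157, d' = 0.559
Condition B: z(0.5867) = 0.219, z(0.0533) = -1.614, d' = 1.833
Δd' = d'_Condition A − d'_Condition B = 0.559 − 1.833 = -1.274
Condition B has the higher sensitivity.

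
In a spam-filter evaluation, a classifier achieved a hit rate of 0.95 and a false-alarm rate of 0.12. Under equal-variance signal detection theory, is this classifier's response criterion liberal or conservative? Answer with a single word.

z(H) = 1.645, z(FA) = -1.175
c = −½·(z(H) + z(FA)) = -0.235
c < 0 → liberal criterion (biased toward responding “yes”).

liberal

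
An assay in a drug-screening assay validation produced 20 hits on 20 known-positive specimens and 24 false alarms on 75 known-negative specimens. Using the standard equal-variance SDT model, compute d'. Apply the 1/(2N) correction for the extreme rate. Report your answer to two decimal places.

The hit rate is 20/20 = 1, so apply the 1/(2N) correction: H → 1 − 1/(2·20) = 0.97500.
z(H) = z(0.97500) = 1.960
z(FA) = z(0.32000) = -0.468
d' = 1.960 − (-0.468) = 2.428

d' = 2.43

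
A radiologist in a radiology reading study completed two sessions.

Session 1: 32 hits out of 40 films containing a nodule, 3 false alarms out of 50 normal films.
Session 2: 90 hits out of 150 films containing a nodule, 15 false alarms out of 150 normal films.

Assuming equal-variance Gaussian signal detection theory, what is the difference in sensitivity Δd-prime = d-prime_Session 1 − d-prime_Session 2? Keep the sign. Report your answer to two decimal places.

Session 1: z(0.8000) = 0.842, z(0.0600) = -1.555, d' = 2.397
Session 2: z(0.6000) = 0.253, z(0.1000) = -1.282, d' = 1.535
Δd' = d'_Session 1 − d'_Session 2 = 2.397 − 1.535 = 0.862
Session 1 has the higher sensitivity.

Δd-prime = 0.86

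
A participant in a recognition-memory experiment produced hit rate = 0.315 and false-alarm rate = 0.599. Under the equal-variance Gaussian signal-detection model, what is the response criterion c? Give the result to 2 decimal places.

z(H) = -0.482
z(FA) = 0.251
c = −½·[z(H) + z(FA)] = −0.5 × (-0.482 + 0.251) = 0.1155

c = 0.12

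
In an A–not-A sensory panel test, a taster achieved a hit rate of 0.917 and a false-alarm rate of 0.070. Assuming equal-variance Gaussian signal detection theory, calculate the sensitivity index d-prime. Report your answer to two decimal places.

d-prime = 2.86

z(H) = z(0.917) = 1.385
z(FA) = z(0.070) = -1.476
d' = z(H) − z(FA) = 1.385 − (-1.476) = 2.861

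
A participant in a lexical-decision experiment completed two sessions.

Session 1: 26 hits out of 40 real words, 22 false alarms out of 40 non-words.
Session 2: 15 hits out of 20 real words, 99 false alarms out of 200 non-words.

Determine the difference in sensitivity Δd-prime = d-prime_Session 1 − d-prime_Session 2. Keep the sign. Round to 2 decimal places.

Session 1: z(0.6500) = 0.385, z(0.5500) = 0.126, d' = 0.259
Session 2: z(0.7500) = 0.674, z(0.4950) = -0.013, d' = 0.687
Δd' = d'_Session 1 − d'_Session 2 = 0.259 − 0.687 = -0.428
Session 2 has the higher sensitivity.

Δd-prime = -0.43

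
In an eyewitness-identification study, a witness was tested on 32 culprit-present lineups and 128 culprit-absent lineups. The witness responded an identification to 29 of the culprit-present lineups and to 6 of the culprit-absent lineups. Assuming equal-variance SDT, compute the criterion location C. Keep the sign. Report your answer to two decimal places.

C = 0.18

H = 29/32 = 0.9062
FA = 6/128 = 0.0469
z(0.9062) = 1.318, z(0.0469) = -1.676
c = −½·[z(H) + z(FA)] = −0.5 × (1.318 + (-1.676)) = 0.179
c > 0: the witness has a conservative response bias.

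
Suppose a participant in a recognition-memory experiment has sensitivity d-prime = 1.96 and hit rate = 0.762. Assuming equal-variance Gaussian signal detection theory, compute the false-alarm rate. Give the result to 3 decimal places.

false-alarm rate = 0.106

z(hit rate) = z(0.762) = 0.7128
z(FA) = z(H) − d' = 0.7128 − 1.96 = -1.2472
false-alarm rate = Φ(-1.2472) = 0.1062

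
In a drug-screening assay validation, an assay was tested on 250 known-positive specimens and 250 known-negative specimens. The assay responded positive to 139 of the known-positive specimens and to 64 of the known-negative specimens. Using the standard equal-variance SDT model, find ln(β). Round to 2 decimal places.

H = 139/250 = 0.5560
FA = 64/250 = 0.2560
Φ⁻¹(H) = 0.141
Φ⁻¹(FA) = -0.656
ln β = −½·[z(H)² − z(FA)²] = −0.5 × (0.020 − 0.430) = 0.205

ln β = 0.21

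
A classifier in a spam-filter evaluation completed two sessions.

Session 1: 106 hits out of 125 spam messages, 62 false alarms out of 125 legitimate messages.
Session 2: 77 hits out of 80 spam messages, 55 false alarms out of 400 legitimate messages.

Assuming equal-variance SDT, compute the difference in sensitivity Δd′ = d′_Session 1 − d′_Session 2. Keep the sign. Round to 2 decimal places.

Session 1: z(0.8480) = 1.028, z(0.4960) = -0.010, d' = 1.038
Session 2: z(0.9625) = 1.780, z(0.1375) = -1.092, d' = 2.872
Δd' = d'_Session 1 − d'_Session 2 = 1.038 − 2.872 = -1.834
Session 2 has the higher sensitivity.

Δd′ = -1.83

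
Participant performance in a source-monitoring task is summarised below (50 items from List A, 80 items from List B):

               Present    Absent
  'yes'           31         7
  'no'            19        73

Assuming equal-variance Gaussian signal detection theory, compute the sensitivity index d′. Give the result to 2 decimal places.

d′ = 1.66

H = 31/50 = 0.6200
FA = 7/80 = 0.0875
z(0.6200) = 0.3055, z(0.0875) = -1.3563
d' = z(H) − z(FA) = 0.3055 − (-1.3563) = 1.6618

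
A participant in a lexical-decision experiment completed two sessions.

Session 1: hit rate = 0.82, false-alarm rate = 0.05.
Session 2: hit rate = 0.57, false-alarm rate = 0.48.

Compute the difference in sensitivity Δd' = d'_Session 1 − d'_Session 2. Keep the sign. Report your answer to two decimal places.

Session 1: z(0.82) = 0.915, z(0.05) = -1.645, d' = 2.560
Session 2: z(0.57) = 0.176, z(0.48) = -0.050, d' = 0.226
Δd' = d'_Session 1 − d'_Session 2 = 2.560 − 0.226 = 2.334
Session 1 has the higher sensitivity.

Δd' = 2.33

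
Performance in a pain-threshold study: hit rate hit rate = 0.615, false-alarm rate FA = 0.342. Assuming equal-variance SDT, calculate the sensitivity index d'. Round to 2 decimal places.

d' = 0.70

Φ⁻¹(H) = 0.2924
Φ⁻¹(FA) = -0.4070
d' = z(H) − z(FA) = 0.2924 − (-0.4070) = 0.6994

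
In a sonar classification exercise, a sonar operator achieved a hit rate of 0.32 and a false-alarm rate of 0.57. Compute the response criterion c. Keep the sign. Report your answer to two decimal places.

c = 0.15

z(H) = z(0.32) = -0.468
z(FA) = z(0.57) = 0.176
c = −½·[z(H) + z(FA)] = −0.5 × (-0.468 + 0.176) = 0.146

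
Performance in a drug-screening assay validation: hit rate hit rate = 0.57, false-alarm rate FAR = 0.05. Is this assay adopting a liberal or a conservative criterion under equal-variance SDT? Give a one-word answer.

conservative

z(H) = 0.176, z(FA) = -1.645
c = −½·(z(H) + z(FA)) = 0.7345
c > 0 → conservative criterion (biased toward responding “no”).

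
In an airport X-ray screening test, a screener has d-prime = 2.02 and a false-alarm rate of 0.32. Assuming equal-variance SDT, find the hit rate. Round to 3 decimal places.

hit rate = 0.940

z(false-alarm rate) = z(0.32) = -0.4677
z(H) = z(FA) + d' = -0.4677 + 2.02 = 1.5523
hit rate = Φ(1.5523) = 0.9397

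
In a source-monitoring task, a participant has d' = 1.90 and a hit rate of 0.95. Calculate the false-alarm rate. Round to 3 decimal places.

z(hit rate) = z(0.95) = 1.6449
z(FA) = z(H) − d' = 1.6449 − 1.90 = -0.2551
false-alarm rate = Φ(-0.2551) = 0.3993

false-alarm rate = 0.399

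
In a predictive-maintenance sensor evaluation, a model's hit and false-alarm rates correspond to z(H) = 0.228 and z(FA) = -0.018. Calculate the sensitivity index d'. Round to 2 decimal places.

d' = z(H) − z(FA) = 0.228 − (-0.018) = 0.246

d' = 0.25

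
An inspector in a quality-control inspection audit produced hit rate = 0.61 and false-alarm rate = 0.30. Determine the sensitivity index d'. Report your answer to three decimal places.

d' = 0.804

Φ⁻¹(H) = Φ⁻¹(0.61) = 0.2793
Φ⁻¹(FA) = Φ⁻¹(0.30) = -0.5244
d' = z(H) − z(FA) = 0.2793 − (-0.5244) = 0.8037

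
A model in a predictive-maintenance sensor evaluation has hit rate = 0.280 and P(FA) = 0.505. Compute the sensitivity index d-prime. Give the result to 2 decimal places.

z(H) = -0.583
z(FA) = 0.013
d' = z(H) − z(FA) = -0.583 − 0.013 = -0.596

d-prime = -0.60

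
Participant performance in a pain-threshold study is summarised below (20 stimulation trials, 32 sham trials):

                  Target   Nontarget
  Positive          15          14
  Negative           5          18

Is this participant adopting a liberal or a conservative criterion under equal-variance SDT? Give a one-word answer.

liberal

z(H) = 0.674, z(FA) = -0.157
c = −½·(z(H) + z(FA)) = -0.2585
c < 0 → liberal criterion (biased toward responding “yes”).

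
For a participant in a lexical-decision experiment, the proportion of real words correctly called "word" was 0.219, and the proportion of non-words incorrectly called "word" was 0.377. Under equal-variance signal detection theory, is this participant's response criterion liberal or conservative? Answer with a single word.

z(H) = -0.776, z(FA) = -0.313
c = −½·(z(H) + z(FA)) = 0.5445
c > 0 → conservative criterion (biased toward responding “no”).

conservative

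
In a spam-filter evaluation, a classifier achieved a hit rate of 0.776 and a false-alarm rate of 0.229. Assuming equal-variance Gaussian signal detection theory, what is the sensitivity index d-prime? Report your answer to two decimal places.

d-prime = 1.50

z(0.776) = 0.759, z(0.229) = -0.742
d' = z(H) − z(FA) = 0.759 − (-0.742) = 1.501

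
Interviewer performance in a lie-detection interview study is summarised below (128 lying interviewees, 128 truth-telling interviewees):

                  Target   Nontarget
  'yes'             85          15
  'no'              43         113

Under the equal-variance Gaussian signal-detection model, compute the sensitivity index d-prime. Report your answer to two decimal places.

H = 85/128 = 0.6641
FA = 15/128 = 0.1172
z(H) = z(0.6641) = 0.424
z(FA) = z(0.1172) = -1.189
d' = z(H) − z(FA) = 0.424 − (-1.189) = 1.613

d-prime = 1.61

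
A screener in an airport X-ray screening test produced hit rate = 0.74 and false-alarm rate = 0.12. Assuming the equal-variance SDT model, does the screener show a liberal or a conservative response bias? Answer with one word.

conservative

z(H) = 0.643, z(FA) = -1.175
c = −½·(z(H) + z(FA)) = 0.266
c > 0 → conservative criterion (biased toward responding “no”).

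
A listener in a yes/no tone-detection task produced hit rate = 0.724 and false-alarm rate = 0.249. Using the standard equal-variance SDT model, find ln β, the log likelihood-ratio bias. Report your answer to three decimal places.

z(H) = 0.5948
z(FA) = -0.6776
ln β = −½·[z(H)² − z(FA)²] = −0.5 × (0.3538 − 0.4591) = 0.05265

ln β = 0.053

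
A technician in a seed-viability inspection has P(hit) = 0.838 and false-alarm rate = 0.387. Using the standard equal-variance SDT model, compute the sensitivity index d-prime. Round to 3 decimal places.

z(H) = z(0.838) = 0.9863
z(FA) = z(0.387) = -0.2871
d' = z(H) − z(FA) = 0.9863 − (-0.2871) = 1.2734

d-prime = 1.273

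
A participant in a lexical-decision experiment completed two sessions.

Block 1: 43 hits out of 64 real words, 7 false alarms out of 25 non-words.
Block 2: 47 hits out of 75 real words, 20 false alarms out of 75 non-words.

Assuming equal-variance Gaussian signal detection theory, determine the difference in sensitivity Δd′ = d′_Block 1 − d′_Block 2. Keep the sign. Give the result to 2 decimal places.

Δd′ = 0.08

Block 1: z(0.6719) = 0.445, z(0.2800) = -0.583, d' = 1.028
Block 2: z(0.6267) = 0.323, z(0.2667) = -0.623, d' = 0.946
Δd' = d'_Block 1 − d'_Block 2 = 1.028 − 0.946 = 0.082
Block 1 has the higher sensitivity.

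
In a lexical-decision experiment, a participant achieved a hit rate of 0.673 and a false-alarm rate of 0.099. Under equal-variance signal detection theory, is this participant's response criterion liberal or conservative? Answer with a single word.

conservative

z(H) = 0.448, z(FA) = -1.287
c = −½·(z(H) + z(FA)) = 0.4195
c > 0 → conservative criterion (biased toward responding “no”).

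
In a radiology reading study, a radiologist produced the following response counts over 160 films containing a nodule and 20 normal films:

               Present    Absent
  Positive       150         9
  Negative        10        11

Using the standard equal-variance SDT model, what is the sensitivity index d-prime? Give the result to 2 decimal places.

d-prime = 1.66

H = 150/160 = 0.9375
FA = 9/20 = 0.4500
z(H) = z(0.9375) = 1.534
z(FA) = z(0.4500) = -0.126
d' = z(H) − z(FA) = 1.534 − (-0.126) = 1.660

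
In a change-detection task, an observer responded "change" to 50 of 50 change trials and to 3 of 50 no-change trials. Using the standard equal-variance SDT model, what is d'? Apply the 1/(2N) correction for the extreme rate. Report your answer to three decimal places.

The hit rate is 50/50 = 1, so apply the 1/(2N) correction: H → 1 − 1/(2·50) = 0.99000.
z(H) = z(0.99000) = 2.3263
z(FA) = z(0.06000) = -1.5548
d' = 2.3263 − (-1.5548) = 3.8811

d' = 3.881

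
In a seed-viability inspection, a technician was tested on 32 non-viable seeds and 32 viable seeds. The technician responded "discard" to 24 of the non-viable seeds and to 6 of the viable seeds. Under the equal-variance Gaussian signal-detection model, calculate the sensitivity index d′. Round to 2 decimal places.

d′ = 1.56

H = 24/32 = 0.7500
FA = 6/32 = 0.1875
z(H) = z(0.7500) = 0.6745
z(FA) = z(0.1875) = -0.8871
d' = z(H) − z(FA) = 0.6745 − (-0.8871) = 1.5616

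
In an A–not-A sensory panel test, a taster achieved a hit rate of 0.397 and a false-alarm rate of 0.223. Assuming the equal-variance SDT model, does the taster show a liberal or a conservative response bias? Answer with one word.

z(H) = -0.261, z(FA) = -0.762
c = −½·(z(H) + z(FA)) = 0.5115
c > 0 → conservative criterion (biased toward responding “no”).

conservative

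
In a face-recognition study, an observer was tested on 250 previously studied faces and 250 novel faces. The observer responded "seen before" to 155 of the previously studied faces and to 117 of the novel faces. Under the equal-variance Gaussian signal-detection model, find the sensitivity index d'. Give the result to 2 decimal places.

H = 155/250 = 0.6200
FA = 117/250 = 0.4680
z(H) = z(0.6200) = 0.3055
z(FA) = z(0.4680) = -0.0803
d' = z(H) − z(FA) = 0.3055 − (-0.0803) = 0.3858

d' = 0.39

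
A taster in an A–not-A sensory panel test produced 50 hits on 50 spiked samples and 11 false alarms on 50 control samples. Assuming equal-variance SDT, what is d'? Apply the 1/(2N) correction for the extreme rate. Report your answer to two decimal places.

The hit rate is 50/50 = 1, so apply the 1/(2N) correction: H → 1 − 1/(2·50) = 0.99000.
z(H) = z(0.99000) = 2.326
z(FA) = z(0.22000) = -0.772
d' = 2.326 − (-0.772) = 3.098

d' = 3.10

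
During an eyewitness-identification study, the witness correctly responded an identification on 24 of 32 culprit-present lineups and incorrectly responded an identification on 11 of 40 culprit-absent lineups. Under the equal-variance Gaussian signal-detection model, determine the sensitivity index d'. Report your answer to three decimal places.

H = 24/32 = 0.7500
FA = 11/40 = 0.2750
Φ⁻¹(H) = Φ⁻¹(0.7500) = 0.6745
Φ⁻¹(FA) = Φ⁻¹(0.2750) = -0.5978
d' = z(H) − z(FA) = 0.6745 − (-0.5978) = 1.2723

d' = 1.272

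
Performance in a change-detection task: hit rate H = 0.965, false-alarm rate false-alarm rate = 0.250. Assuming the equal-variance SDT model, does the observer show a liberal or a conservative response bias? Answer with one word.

liberal

z(H) = 1.812, z(FA) = -0.674
c = −½·(z(H) + z(FA)) = -0.569
c < 0 → liberal criterion (biased toward responding “yes”).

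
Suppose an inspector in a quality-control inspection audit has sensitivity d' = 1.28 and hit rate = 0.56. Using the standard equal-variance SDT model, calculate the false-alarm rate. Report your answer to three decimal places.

z(hit rate) = z(0.56) = 0.1510
z(FA) = z(H) − d' = 0.1510 − 1.28 = -1.1290
false-alarm rate = Φ(-1.1290) = 0.1294

false-alarm rate = 0.129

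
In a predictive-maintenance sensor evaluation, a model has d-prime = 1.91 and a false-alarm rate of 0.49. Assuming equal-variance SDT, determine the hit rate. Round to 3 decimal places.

hit rate = 0.970

z(false-alarm rate) = z(0.49) = -0.0251
z(H) = z(FA) + d' = -0.0251 + 1.91 = 1.8849
hit rate = Φ(1.8849) = 0.9703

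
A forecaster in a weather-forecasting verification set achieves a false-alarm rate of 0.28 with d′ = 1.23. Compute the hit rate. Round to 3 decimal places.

hit rate = 0.741

z(false-alarm rate) = z(0.28) = -0.5828
z(H) = z(FA) + d' = -0.5828 + 1.23 = 0.6472
hit rate = Φ(0.6472) = 0.7412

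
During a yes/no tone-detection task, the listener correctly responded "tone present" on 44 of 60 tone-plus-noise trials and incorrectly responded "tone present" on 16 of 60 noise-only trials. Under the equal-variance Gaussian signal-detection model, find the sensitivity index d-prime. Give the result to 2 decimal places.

d-prime = 1.25

H = 44/60 = 0.7333
FA = 16/60 = 0.2667
z(H) = z(0.7333) = 0.6228
z(FA) = z(0.2667) = -0.6228
d' = z(H) − z(FA) = 0.6228 − (-0.6228) = 1.2456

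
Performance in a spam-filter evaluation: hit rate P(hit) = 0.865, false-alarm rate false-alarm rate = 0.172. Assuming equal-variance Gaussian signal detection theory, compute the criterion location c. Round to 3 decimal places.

z(H) = 1.1031
z(FA) = -0.9463
c = −½·[z(H) + z(FA)] = −0.5 × (1.1031 + (-0.9463)) = -0.0784

c = -0.078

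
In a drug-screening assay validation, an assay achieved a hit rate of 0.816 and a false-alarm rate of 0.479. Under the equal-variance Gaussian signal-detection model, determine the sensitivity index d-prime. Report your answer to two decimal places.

z(0.816) = 0.9002, z(0.479) = -0.0527
d' = z(H) − z(FA) = 0.9002 − (-0.0527) = 0.9529

d-prime = 0.95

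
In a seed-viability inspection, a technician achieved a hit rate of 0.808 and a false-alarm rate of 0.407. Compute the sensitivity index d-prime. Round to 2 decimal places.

d-prime = 1.11

z(0.808) = 0.871, z(0.407) = -0.235
d' = z(H) − z(FA) = 0.871 − (-0.235) = 1.106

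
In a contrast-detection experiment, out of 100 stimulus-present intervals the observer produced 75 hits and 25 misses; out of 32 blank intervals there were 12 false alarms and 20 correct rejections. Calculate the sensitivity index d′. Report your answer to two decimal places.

d′ = 0.99

H = 75/100 = 0.7500
FA = 12/32 = 0.3750
z(H) = z(0.7500) = 0.6745
z(FA) = z(0.3750) = -0.3186
d' = z(H) − z(FA) = 0.6745 − (-0.3186) = 0.9931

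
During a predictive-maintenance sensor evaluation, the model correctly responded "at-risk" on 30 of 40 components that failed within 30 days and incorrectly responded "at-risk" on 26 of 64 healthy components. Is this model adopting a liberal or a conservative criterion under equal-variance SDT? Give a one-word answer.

z(H) = 0.674, z(FA) = -0.237
c = −½·(z(H) + z(FA)) = -0.2185
c < 0 → liberal criterion (biased toward responding “yes”).

liberal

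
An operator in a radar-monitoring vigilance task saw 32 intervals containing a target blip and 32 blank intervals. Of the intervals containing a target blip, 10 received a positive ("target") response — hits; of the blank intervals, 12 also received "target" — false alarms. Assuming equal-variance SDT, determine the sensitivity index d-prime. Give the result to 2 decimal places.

H = 10/32 = 0.3125
FA = 12/32 = 0.3750
z(H) = -0.489
z(FA) = -0.319
d' = z(H) − z(FA) = -0.489 − (-0.319) = -0.170

d-prime = -0.17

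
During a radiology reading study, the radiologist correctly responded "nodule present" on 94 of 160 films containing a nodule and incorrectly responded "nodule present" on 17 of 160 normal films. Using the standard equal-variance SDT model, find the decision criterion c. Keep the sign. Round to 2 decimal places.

c = 0.51

H = 94/160 = 0.5875
FA = 17/160 = 0.1062
Φ⁻¹(H) = 0.221
Φ⁻¹(FA) = -1.247
c = −½·[z(H) + z(FA)] = −0.5 × (0.221 + (-1.247)) = 0.513
c > 0: the radiologist has a conservative response bias.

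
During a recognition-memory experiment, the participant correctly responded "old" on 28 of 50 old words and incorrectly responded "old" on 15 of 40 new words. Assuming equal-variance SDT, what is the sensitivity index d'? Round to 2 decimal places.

d' = 0.47

H = 28/50 = 0.5600
FA = 15/40 = 0.3750
Φ⁻¹(H) = Φ⁻¹(0.5600) = 0.1510
Φ⁻¹(FA) = Φ⁻¹(0.3750) = -0.3186
d' = z(H) − z(FA) = 0.1510 − (-0.3186) = 0.4696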